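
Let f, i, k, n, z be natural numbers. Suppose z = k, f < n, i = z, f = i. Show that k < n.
Because f = i and i = z, f = z. z = k, so f = k. f < n, so k < n.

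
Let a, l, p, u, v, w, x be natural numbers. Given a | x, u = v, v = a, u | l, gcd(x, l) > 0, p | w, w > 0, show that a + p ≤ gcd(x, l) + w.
u = v and v = a, thus u = a. Since u | l, a | l. Because a | x, a | gcd(x, l). gcd(x, l) > 0, so a ≤ gcd(x, l). Because p | w and w > 0, p ≤ w. a ≤ gcd(x, l), so a + p ≤ gcd(x, l) + w.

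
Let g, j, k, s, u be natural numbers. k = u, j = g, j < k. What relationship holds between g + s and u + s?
g + s < u + s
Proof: k = u and j < k, hence j < u. Since j = g, g < u. Then g + s < u + s.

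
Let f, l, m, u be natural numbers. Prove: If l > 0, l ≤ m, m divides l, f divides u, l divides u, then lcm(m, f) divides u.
m divides l and l > 0, hence m ≤ l. l ≤ m, so l = m. From l divides u, m divides u. f divides u, so lcm(m, f) divides u.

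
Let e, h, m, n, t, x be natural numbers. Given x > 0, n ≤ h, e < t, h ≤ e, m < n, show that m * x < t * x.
n ≤ h and h ≤ e, hence n ≤ e. m < n, so m < e. Since e < t, m < t. Since x > 0, by multiplying by a positive, m * x < t * x.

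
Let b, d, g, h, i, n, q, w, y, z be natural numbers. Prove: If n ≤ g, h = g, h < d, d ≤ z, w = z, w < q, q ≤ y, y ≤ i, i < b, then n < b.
h < d and d ≤ z, therefore h < z. Because h = g, g < z. Since n ≤ g, n < z. w = z and w < q, therefore z < q. q ≤ y, so z < y. Since y ≤ i, z < i. Since n < z, n < i. i < b, so n < b.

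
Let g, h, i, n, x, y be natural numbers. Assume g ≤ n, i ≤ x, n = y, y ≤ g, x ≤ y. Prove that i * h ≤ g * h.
Because n = y and g ≤ n, g ≤ y. Since y ≤ g, y = g. Since i ≤ x and x ≤ y, i ≤ y. y = g, so i ≤ g. Then i * h ≤ g * h.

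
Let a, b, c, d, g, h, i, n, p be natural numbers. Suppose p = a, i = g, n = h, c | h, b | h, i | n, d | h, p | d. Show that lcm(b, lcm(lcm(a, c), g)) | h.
p | d and d | h, thus p | h. Since p = a, a | h. Since c | h, lcm(a, c) | h. Since n = h and i | n, i | h. From i = g, g | h. lcm(a, c) | h, so lcm(lcm(a, c), g) | h. From b | h, lcm(b, lcm(lcm(a, c), g)) | h.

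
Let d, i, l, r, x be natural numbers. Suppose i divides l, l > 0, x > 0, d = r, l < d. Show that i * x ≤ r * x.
Since i divides l and l > 0, i ≤ l. Because d = r and l < d, l < r. Since i ≤ l, i < r. Since x > 0, by multiplying by a positive, i * x < r * x. Then i * x ≤ r * x.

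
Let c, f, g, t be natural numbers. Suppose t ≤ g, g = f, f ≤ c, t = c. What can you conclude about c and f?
c = f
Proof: t = c and t ≤ g, therefore c ≤ g. g = f, so c ≤ f. f ≤ c, so c = f.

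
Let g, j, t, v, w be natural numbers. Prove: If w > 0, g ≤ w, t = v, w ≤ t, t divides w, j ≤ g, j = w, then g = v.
j = w and j ≤ g, therefore w ≤ g. Since g ≤ w, g = w. From t divides w and w > 0, t ≤ w. w ≤ t, so w = t. g = w, so g = t. t = v, so g = v.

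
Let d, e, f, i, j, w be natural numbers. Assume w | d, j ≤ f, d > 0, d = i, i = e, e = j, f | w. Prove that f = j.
d = i and i = e, therefore d = e. f | w and w | d, hence f | d. From d > 0, f ≤ d. From d = e, f ≤ e. Since e = j, f ≤ j. From j ≤ f, f = j.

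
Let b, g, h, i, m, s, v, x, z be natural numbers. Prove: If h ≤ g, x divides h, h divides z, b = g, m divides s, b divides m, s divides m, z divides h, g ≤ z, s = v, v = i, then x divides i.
z divides h and h divides z, so z = h. Since g ≤ z, g ≤ h. h ≤ g, so h = g. Because x divides h, x divides g. s = v and v = i, hence s = i. m divides s and s divides m, thus m = s. b divides m, so b divides s. b = g, so g divides s. s = i, so g divides i. x divides g, so x divides i.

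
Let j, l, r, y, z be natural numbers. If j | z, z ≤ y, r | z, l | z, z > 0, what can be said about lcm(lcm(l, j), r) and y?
lcm(lcm(l, j), r) ≤ y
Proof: l | z and j | z, so lcm(l, j) | z. r | z, so lcm(lcm(l, j), r) | z. Since z > 0, lcm(lcm(l, j), r) ≤ z. z ≤ y, so lcm(lcm(l, j), r) ≤ y.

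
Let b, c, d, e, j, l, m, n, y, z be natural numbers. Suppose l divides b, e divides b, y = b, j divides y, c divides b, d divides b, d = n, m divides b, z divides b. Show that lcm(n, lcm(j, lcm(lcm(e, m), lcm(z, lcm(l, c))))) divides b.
From d = n and d divides b, n divides b. y = b and j divides y, so j divides b. e divides b and m divides b, hence lcm(e, m) divides b. l divides b and c divides b, hence lcm(l, c) divides b. Since z divides b, lcm(z, lcm(l, c)) divides b. lcm(e, m) divides b, so lcm(lcm(e, m), lcm(z, lcm(l, c))) divides b. Since j divides b, lcm(j, lcm(lcm(e, m), lcm(z, lcm(l, c)))) divides b. Since n divides b, lcm(n, lcm(j, lcm(lcm(e, m), lcm(z, lcm(l, c))))) divides b.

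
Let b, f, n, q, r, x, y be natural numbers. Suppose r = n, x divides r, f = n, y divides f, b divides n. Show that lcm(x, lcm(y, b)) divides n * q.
r = n and x divides r, hence x divides n. From f = n and y divides f, y divides n. Since b divides n, lcm(y, b) divides n. Because x divides n, lcm(x, lcm(y, b)) divides n. Then lcm(x, lcm(y, b)) divides n * q.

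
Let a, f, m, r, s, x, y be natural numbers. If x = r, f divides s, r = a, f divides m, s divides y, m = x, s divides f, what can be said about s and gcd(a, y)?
s divides gcd(a, y)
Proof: Since f divides s and s divides f, f = s. x = r and r = a, hence x = a. m = x and f divides m, therefore f divides x. From x = a, f divides a. f = s, so s divides a. Because s divides y, s divides gcd(a, y).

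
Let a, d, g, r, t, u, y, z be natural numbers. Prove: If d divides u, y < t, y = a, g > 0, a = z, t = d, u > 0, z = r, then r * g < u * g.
From y = a and a = z, y = z. Since z = r, y = r. t = d and y < t, hence y < d. Since y = r, r < d. From d divides u and u > 0, d ≤ u. Since r < d, r < u. Combining with g > 0, by multiplying by a positive, r * g < u * g.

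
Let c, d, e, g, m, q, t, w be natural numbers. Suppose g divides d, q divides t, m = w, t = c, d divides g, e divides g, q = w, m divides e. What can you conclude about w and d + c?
w divides d + c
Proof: m = w and m divides e, hence w divides e. Because g divides d and d divides g, g = d. e divides g, so e divides d. w divides e, so w divides d. Because q = w and q divides t, w divides t. Since t = c, w divides c. Since w divides d, w divides d + c.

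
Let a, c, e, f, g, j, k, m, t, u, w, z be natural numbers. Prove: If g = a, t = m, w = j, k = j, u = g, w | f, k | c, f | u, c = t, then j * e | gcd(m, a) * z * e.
From c = t and t = m, c = m. Since k = j and k | c, j | c. Since c = m, j | m. w | f and f | u, so w | u. Since w = j, j | u. u = g, so j | g. Because g = a, j | a. Since j | m, j | gcd(m, a). Then j | gcd(m, a) * z. Then j * e | gcd(m, a) * z * e.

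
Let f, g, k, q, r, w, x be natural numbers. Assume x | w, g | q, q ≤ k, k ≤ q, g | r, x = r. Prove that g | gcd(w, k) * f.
x = r and x | w, so r | w. Since g | r, g | w. Since q ≤ k and k ≤ q, q = k. Since g | q, g | k. Since g | w, g | gcd(w, k). Then g | gcd(w, k) * f.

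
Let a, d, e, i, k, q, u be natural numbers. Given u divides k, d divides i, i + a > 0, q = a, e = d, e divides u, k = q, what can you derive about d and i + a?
d ≤ i + a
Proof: e divides u and u divides k, so e divides k. Because k = q, e divides q. Since e = d, d divides q. q = a, so d divides a. d divides i, so d divides i + a. i + a > 0, so d ≤ i + a.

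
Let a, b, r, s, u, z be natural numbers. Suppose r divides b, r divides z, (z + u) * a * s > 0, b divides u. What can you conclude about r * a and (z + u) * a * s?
r * a ≤ (z + u) * a * s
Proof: r divides b and b divides u, thus r divides u. Since r divides z, r divides z + u. Then r * a divides (z + u) * a. Then r * a divides (z + u) * a * s. (z + u) * a * s > 0, so r * a ≤ (z + u) * a * s.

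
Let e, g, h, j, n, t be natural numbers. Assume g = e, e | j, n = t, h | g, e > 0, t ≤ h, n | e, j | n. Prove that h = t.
Since e | j and j | n, e | n. n | e, so e = n. n = t, so e = t. g = e and h | g, thus h | e. e > 0, so h ≤ e. Since e = t, h ≤ t. Since t ≤ h, h = t.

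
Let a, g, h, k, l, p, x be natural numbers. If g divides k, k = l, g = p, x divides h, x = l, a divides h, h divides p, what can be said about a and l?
a divides l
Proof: Since g = p and g divides k, p divides k. k = l, so p divides l. From h divides p, h divides l. Since x = l and x divides h, l divides h. Since h divides l, h = l. a divides h, so a divides l.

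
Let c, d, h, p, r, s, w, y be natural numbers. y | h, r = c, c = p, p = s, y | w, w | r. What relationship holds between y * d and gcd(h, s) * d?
y * d | gcd(h, s) * d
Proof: Because r = c and c = p, r = p. Since p = s, r = s. y | w and w | r, so y | r. r = s, so y | s. Since y | h, y | gcd(h, s). Then y * d | gcd(h, s) * d.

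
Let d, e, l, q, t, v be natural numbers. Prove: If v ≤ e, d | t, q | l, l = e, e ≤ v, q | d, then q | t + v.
q | d and d | t, so q | t. Since e ≤ v and v ≤ e, e = v. l = e, so l = v. Because q | l, q | v. Because q | t, q | t + v.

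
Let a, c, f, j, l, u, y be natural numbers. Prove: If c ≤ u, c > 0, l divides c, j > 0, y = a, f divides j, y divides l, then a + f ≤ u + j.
y divides l and l divides c, thus y divides c. Because y = a, a divides c. Since c > 0, a ≤ c. Since c ≤ u, a ≤ u. f divides j and j > 0, hence f ≤ j. a ≤ u, so a + f ≤ u + j.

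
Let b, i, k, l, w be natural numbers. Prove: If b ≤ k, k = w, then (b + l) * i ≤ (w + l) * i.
From k = w and b ≤ k, b ≤ w. Then b + l ≤ w + l. By multiplying by a non-negative, (b + l) * i ≤ (w + l) * i.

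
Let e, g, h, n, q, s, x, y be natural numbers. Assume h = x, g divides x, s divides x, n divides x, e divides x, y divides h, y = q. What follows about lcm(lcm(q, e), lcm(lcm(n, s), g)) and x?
lcm(lcm(q, e), lcm(lcm(n, s), g)) divides x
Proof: Since h = x and y divides h, y divides x. Since y = q, q divides x. Because e divides x, lcm(q, e) divides x. n divides x and s divides x, therefore lcm(n, s) divides x. g divides x, so lcm(lcm(n, s), g) divides x. Since lcm(q, e) divides x, lcm(lcm(q, e), lcm(lcm(n, s), g)) divides x.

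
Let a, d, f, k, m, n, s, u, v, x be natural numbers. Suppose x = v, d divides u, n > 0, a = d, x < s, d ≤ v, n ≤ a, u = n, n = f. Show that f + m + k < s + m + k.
Since u = n and d divides u, d divides n. n > 0, so d ≤ n. a = d and n ≤ a, thus n ≤ d. Since d ≤ n, d = n. Since n = f, d = f. d ≤ v, so f ≤ v. x = v and x < s, therefore v < s. f ≤ v, so f < s. Then f + m < s + m. Then f + m + k < s + m + k.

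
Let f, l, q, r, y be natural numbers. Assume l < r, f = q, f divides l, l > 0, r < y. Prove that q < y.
f = q and f divides l, hence q divides l. l > 0, so q ≤ l. Since l < r and r < y, l < y. Since q ≤ l, q < y.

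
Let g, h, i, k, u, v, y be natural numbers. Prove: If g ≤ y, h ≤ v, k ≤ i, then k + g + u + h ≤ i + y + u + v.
From k ≤ i and g ≤ y, k + g ≤ i + y. Then k + g + u ≤ i + y + u. Since h ≤ v, k + g + u + h ≤ i + y + u + v.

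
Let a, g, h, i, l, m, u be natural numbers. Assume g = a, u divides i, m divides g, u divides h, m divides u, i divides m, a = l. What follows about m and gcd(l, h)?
m divides gcd(l, h)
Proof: Since g = a and a = l, g = l. Since m divides g, m divides l. u divides i and i divides m, therefore u divides m. Since m divides u, u = m. Because u divides h, m divides h. Since m divides l, m divides gcd(l, h).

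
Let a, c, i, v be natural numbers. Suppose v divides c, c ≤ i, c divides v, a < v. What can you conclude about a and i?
a < i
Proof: v divides c and c divides v, thus v = c. a < v, so a < c. Because c ≤ i, a < i.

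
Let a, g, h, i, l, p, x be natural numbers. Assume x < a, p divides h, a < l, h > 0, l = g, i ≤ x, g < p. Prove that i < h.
i ≤ x and x < a, thus i < a. From l = g and a < l, a < g. i < a, so i < g. From g < p, i < p. p divides h and h > 0, so p ≤ h. i < p, so i < h.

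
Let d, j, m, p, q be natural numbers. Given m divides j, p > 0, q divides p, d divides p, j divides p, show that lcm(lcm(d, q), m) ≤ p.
d divides p and q divides p, therefore lcm(d, q) divides p. m divides j and j divides p, hence m divides p. lcm(d, q) divides p, so lcm(lcm(d, q), m) divides p. Since p > 0, lcm(lcm(d, q), m) ≤ p.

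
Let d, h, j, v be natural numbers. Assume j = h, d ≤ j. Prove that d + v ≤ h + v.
j = h and d ≤ j, thus d ≤ h. Then d + v ≤ h + v.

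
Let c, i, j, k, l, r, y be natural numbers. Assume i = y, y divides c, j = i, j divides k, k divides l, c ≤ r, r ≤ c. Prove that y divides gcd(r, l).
Since c ≤ r and r ≤ c, c = r. y divides c, so y divides r. j = i and j divides k, so i divides k. Because k divides l, i divides l. i = y, so y divides l. y divides r, so y divides gcd(r, l).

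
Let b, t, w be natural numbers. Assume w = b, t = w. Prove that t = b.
From t = w and w = b, by transitivity, t = b.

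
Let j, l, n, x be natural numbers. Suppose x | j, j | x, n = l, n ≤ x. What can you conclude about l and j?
l ≤ j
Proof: x | j and j | x, thus x = j. n = l and n ≤ x, so l ≤ x. Since x = j, l ≤ j.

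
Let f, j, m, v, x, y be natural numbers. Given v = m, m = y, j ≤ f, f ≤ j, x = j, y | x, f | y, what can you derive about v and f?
v = f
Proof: Since v = m and m = y, v = y. j ≤ f and f ≤ j, so j = f. x = j and y | x, thus y | j. j = f, so y | f. Since f | y, y = f. v = y, so v = f.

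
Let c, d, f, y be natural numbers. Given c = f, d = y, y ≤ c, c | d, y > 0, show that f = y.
Since d = y and c | d, c | y. From y > 0, c ≤ y. From y ≤ c, y = c. From c = f, y = f. Then f = y.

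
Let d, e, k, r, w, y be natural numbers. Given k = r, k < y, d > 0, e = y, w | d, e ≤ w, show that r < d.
k = r and k < y, so r < y. From w | d and d > 0, w ≤ d. Since e ≤ w, e ≤ d. e = y, so y ≤ d. r < y, so r < d.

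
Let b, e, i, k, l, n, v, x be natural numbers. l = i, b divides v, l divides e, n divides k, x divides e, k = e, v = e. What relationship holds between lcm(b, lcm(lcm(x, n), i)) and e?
lcm(b, lcm(lcm(x, n), i)) divides e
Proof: v = e and b divides v, thus b divides e. Because k = e and n divides k, n divides e. x divides e, so lcm(x, n) divides e. From l = i and l divides e, i divides e. lcm(x, n) divides e, so lcm(lcm(x, n), i) divides e. Since b divides e, lcm(b, lcm(lcm(x, n), i)) divides e.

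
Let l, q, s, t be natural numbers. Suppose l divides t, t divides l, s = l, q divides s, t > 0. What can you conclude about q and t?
q ≤ t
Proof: Since l divides t and t divides l, l = t. s = l and q divides s, thus q divides l. l = t, so q divides t. t > 0, so q ≤ t.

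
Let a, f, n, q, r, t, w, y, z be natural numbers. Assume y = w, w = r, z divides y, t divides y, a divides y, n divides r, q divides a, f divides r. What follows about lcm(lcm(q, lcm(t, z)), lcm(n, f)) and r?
lcm(lcm(q, lcm(t, z)), lcm(n, f)) divides r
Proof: y = w and w = r, therefore y = r. q divides a and a divides y, thus q divides y. t divides y and z divides y, therefore lcm(t, z) divides y. q divides y, so lcm(q, lcm(t, z)) divides y. y = r, so lcm(q, lcm(t, z)) divides r. n divides r and f divides r, therefore lcm(n, f) divides r. lcm(q, lcm(t, z)) divides r, so lcm(lcm(q, lcm(t, z)), lcm(n, f)) divides r.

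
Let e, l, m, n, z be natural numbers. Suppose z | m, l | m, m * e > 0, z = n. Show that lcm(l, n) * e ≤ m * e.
z = n and z | m, so n | m. Since l | m, lcm(l, n) | m. Then lcm(l, n) * e | m * e. m * e > 0, so lcm(l, n) * e ≤ m * e.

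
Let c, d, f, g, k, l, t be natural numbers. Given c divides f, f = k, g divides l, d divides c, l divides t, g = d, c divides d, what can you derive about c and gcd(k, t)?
c divides gcd(k, t)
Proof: f = k and c divides f, so c divides k. d divides c and c divides d, therefore d = c. g = d, so g = c. Because g divides l and l divides t, g divides t. Since g = c, c divides t. Since c divides k, c divides gcd(k, t).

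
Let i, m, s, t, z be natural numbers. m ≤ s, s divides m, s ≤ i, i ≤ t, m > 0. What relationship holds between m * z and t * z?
m * z ≤ t * z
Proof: s divides m and m > 0, hence s ≤ m. Since m ≤ s, s = m. From s ≤ i, m ≤ i. i ≤ t, so m ≤ t. By multiplying by a non-negative, m * z ≤ t * z.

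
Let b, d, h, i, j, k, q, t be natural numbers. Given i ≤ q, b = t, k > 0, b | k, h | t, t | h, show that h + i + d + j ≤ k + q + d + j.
t | h and h | t, therefore t = h. Because b = t, b = h. b | k and k > 0, hence b ≤ k. Since b = h, h ≤ k. i ≤ q, hence i + d ≤ q + d. Then i + d + j ≤ q + d + j. Since h ≤ k, h + i + d + j ≤ k + q + d + j.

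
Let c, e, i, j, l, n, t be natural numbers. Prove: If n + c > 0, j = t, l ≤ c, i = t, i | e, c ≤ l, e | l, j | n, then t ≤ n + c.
j = t and j | n, thus t | n. i = t and i | e, so t | e. l ≤ c and c ≤ l, thus l = c. e | l, so e | c. Because t | e, t | c. t | n, so t | n + c. Since n + c > 0, t ≤ n + c.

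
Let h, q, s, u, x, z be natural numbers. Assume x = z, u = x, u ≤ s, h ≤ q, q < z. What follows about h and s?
h < s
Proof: Because u = x and x = z, u = z. u ≤ s, so z ≤ s. Since q < z, q < s. From h ≤ q, h < s.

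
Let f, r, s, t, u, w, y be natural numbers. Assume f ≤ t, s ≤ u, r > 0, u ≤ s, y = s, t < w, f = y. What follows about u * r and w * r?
u * r < w * r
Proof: Because f = y and y = s, f = s. Because s ≤ u and u ≤ s, s = u. Since f = s, f = u. Since f ≤ t, u ≤ t. t < w, so u < w. r > 0, so u * r < w * r.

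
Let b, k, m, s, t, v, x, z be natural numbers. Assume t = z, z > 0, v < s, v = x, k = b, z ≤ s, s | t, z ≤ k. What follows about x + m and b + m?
x + m < b + m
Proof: v = x and v < s, so x < s. t = z and s | t, therefore s | z. z > 0, so s ≤ z. Because z ≤ s, z = s. k = b and z ≤ k, so z ≤ b. Since z = s, s ≤ b. From x < s, x < b. Then x + m < b + m.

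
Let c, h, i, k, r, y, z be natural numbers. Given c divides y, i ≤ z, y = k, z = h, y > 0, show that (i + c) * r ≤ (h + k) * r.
From z = h and i ≤ z, i ≤ h. c divides y and y > 0, thus c ≤ y. Since y = k, c ≤ k. i ≤ h, so i + c ≤ h + k. By multiplying by a non-negative, (i + c) * r ≤ (h + k) * r.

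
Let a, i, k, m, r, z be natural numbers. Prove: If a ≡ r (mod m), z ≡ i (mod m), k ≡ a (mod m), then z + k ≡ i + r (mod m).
k ≡ a (mod m) and a ≡ r (mod m), thus k ≡ r (mod m). Combined with z ≡ i (mod m), by adding congruences, z + k ≡ i + r (mod m).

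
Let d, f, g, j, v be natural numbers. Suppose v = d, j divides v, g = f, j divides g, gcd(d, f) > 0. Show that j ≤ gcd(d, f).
Since v = d and j divides v, j divides d. Since g = f and j divides g, j divides f. Since j divides d, j divides gcd(d, f). gcd(d, f) > 0, so j ≤ gcd(d, f).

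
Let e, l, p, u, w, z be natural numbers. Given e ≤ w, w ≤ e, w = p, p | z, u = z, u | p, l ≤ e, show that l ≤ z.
From e ≤ w and w ≤ e, e = w. Since w = p, e = p. From u = z and u | p, z | p. p | z, so p = z. Since e = p, e = z. l ≤ e, so l ≤ z.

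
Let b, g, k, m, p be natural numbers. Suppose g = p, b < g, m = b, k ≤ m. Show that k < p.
m = b and k ≤ m, thus k ≤ b. g = p and b < g, therefore b < p. Since k ≤ b, k < p.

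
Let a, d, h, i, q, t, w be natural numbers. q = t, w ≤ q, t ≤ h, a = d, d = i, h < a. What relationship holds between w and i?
w < i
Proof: From q = t and w ≤ q, w ≤ t. t ≤ h, so w ≤ h. From a = d and d = i, a = i. Since h < a, h < i. w ≤ h, so w < i.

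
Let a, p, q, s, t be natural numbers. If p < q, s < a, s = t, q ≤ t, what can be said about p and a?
p < a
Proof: p < q and q ≤ t, thus p < t. s = t and s < a, so t < a. Since p < t, p < a.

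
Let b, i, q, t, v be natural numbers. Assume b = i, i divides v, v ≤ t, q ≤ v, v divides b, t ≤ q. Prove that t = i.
Since t ≤ q and q ≤ v, t ≤ v. v ≤ t, so t = v. b = i and v divides b, thus v divides i. i divides v, so v = i. Since t = v, t = i.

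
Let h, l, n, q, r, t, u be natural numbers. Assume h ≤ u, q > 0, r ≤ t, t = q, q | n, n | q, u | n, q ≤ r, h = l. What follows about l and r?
l ≤ r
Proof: h = l and h ≤ u, hence l ≤ u. t = q and r ≤ t, hence r ≤ q. Because q ≤ r, q = r. n | q and q | n, so n = q. Since u | n, u | q. q > 0, so u ≤ q. q = r, so u ≤ r. Since l ≤ u, l ≤ r.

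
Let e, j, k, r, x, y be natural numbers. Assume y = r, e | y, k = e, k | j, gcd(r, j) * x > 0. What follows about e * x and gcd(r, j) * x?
e * x ≤ gcd(r, j) * x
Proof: y = r and e | y, therefore e | r. Since k = e and k | j, e | j. Since e | r, e | gcd(r, j). Then e * x | gcd(r, j) * x. Since gcd(r, j) * x > 0, e * x ≤ gcd(r, j) * x.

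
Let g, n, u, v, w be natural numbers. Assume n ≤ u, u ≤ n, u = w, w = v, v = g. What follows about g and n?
g = n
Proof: From n ≤ u and u ≤ n, n = u. Since u = w, n = w. Since w = v, n = v. Because v = g, n = g. Then g = n.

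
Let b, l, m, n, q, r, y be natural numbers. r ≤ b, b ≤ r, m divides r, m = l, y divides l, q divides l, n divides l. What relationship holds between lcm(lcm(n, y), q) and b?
lcm(lcm(n, y), q) divides b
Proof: From n divides l and y divides l, lcm(n, y) divides l. q divides l, so lcm(lcm(n, y), q) divides l. r ≤ b and b ≤ r, hence r = b. m = l and m divides r, so l divides r. Since r = b, l divides b. lcm(lcm(n, y), q) divides l, so lcm(lcm(n, y), q) divides b.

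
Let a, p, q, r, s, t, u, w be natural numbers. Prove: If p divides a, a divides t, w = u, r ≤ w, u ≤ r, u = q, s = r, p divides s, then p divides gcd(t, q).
Since p divides a and a divides t, p divides t. w = u and r ≤ w, so r ≤ u. Since u ≤ r, r = u. From u = q, r = q. From s = r and p divides s, p divides r. r = q, so p divides q. Since p divides t, p divides gcd(t, q).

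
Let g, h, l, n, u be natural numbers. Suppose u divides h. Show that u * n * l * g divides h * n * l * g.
u divides h, hence u * n divides h * n. Then u * n * l divides h * n * l. Then u * n * l * g divides h * n * l * g.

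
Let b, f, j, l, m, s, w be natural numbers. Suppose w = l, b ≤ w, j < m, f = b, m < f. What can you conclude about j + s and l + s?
j + s < l + s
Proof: f = b and m < f, therefore m < b. Because w = l and b ≤ w, b ≤ l. m < b, so m < l. j < m, so j < l. Then j + s < l + s.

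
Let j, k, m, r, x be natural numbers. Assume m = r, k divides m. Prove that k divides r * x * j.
m = r and k divides m, therefore k divides r. Then k divides r * x. Then k divides r * x * j.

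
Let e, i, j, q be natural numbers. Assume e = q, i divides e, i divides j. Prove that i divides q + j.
e = q and i divides e, so i divides q. Since i divides j, i divides q + j.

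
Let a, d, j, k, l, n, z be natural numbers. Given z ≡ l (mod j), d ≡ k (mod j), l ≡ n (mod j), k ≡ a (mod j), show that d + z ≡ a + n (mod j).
Because d ≡ k (mod j) and k ≡ a (mod j), d ≡ a (mod j). z ≡ l (mod j) and l ≡ n (mod j), thus z ≡ n (mod j). d ≡ a (mod j), so d + z ≡ a + n (mod j).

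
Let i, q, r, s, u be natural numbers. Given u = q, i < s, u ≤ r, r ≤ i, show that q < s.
u ≤ r and r ≤ i, so u ≤ i. i < s, so u < s. Since u = q, q < s.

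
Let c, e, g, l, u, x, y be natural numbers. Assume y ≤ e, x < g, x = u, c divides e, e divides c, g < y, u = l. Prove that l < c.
e divides c and c divides e, therefore e = c. x = u and u = l, hence x = l. x < g and g < y, therefore x < y. y ≤ e, so x < e. x = l, so l < e. e = c, so l < c.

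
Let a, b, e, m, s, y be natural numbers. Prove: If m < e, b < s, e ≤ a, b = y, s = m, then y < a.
Since s = m and b < s, b < m. From m < e and e ≤ a, m < a. Since b < m, b < a. b = y, so y < a.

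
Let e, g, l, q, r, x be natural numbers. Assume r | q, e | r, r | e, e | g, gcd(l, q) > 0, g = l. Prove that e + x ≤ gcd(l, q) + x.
g = l and e | g, thus e | l. r | e and e | r, so r = e. Since r | q, e | q. Since e | l, e | gcd(l, q). Since gcd(l, q) > 0, e ≤ gcd(l, q). Then e + x ≤ gcd(l, q) + x.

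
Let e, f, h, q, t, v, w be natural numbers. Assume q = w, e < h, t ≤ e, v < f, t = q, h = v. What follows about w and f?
w < f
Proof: Because t = q and q = w, t = w. t ≤ e and e < h, so t < h. Since t = w, w < h. Since h = v, w < v. Since v < f, w < f.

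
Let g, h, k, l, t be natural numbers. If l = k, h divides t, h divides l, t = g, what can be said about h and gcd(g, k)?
h divides gcd(g, k)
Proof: Because t = g and h divides t, h divides g. Since l = k and h divides l, h divides k. From h divides g, h divides gcd(g, k).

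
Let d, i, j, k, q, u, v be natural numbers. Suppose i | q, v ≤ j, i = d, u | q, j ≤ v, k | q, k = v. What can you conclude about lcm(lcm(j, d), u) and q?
lcm(lcm(j, d), u) | q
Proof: v ≤ j and j ≤ v, therefore v = j. k = v and k | q, so v | q. Since v = j, j | q. From i = d and i | q, d | q. From j | q, lcm(j, d) | q. u | q, so lcm(lcm(j, d), u) | q.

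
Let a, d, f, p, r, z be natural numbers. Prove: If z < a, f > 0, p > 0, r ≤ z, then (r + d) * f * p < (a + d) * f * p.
r ≤ z and z < a, hence r < a. Then r + d < a + d. f > 0, so (r + d) * f < (a + d) * f. p > 0, so (r + d) * f * p < (a + d) * f * p.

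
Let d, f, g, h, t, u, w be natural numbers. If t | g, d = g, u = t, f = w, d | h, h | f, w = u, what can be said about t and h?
t = h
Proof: Since f = w and w = u, f = u. Since u = t, f = t. Since h | f, h | t. Since d = g and d | h, g | h. t | g, so t | h. h | t, so h = t. Then t = h.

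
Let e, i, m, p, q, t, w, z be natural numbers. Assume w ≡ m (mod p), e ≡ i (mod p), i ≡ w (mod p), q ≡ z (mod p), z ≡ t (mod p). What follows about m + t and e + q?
m + t ≡ e + q (mod p)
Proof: From e ≡ i (mod p) and i ≡ w (mod p), e ≡ w (mod p). Since w ≡ m (mod p), e ≡ m (mod p). Because q ≡ z (mod p) and z ≡ t (mod p), q ≡ t (mod p). Since e ≡ m (mod p), by adding congruences, e + q ≡ m + t (mod p). Then m + t ≡ e + q (mod p).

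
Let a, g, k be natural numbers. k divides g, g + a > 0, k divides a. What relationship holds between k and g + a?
k ≤ g + a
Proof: Because k divides g and k divides a, k divides g + a. g + a > 0, so k ≤ g + a.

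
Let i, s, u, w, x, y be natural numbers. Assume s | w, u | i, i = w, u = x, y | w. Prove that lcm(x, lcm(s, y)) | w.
u = x and u | i, hence x | i. Since i = w, x | w. Since s | w and y | w, lcm(s, y) | w. x | w, so lcm(x, lcm(s, y)) | w.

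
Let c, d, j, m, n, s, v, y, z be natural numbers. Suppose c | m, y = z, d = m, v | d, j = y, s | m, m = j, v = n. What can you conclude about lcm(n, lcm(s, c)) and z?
lcm(n, lcm(s, c)) | z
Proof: m = j and j = y, thus m = y. y = z, so m = z. d = m and v | d, therefore v | m. Since v = n, n | m. Because s | m and c | m, lcm(s, c) | m. n | m, so lcm(n, lcm(s, c)) | m. m = z, so lcm(n, lcm(s, c)) | z.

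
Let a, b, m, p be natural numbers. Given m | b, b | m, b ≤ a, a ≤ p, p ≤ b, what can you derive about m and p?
m = p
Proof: From m | b and b | m, m = b. b ≤ a and a ≤ p, therefore b ≤ p. Since p ≤ b, b = p. Since m = b, m = p.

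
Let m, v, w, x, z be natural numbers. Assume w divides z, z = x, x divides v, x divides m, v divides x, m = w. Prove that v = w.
z = x and w divides z, so w divides x. m = w and x divides m, therefore x divides w. w divides x, so w = x. x divides v and v divides x, therefore x = v. Since w = x, w = v. Then v = w.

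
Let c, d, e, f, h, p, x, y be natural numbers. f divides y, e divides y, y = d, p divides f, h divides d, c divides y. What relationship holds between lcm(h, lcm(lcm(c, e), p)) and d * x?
lcm(h, lcm(lcm(c, e), p)) divides d * x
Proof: From c divides y and e divides y, lcm(c, e) divides y. p divides f and f divides y, hence p divides y. Since lcm(c, e) divides y, lcm(lcm(c, e), p) divides y. y = d, so lcm(lcm(c, e), p) divides d. h divides d, so lcm(h, lcm(lcm(c, e), p)) divides d. Then lcm(h, lcm(lcm(c, e), p)) divides d * x.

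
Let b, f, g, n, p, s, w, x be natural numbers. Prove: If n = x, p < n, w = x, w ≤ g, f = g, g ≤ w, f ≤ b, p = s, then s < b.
n = x and p < n, hence p < x. From g ≤ w and w ≤ g, g = w. f = g, so f = w. Since w = x, f = x. Since f ≤ b, x ≤ b. Since p < x, p < b. Since p = s, s < b.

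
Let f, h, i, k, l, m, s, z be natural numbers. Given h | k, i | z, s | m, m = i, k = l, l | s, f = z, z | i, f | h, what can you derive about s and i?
s = i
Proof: Because m = i and s | m, s | i. Because z | i and i | z, z = i. Since f = z and f | h, z | h. Because k = l and h | k, h | l. Since z | h, z | l. z = i, so i | l. l | s, so i | s. s | i, so s = i.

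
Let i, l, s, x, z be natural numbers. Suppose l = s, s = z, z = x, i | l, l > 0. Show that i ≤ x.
l = s and s = z, hence l = z. From z = x, l = x. i | l and l > 0, therefore i ≤ l. l = x, so i ≤ x.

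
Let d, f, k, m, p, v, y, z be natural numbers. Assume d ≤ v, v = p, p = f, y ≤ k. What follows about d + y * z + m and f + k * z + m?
d + y * z + m ≤ f + k * z + m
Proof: Because v = p and p = f, v = f. d ≤ v, so d ≤ f. y ≤ k. By multiplying by a non-negative, y * z ≤ k * z. d ≤ f, so d + y * z ≤ f + k * z. Then d + y * z + m ≤ f + k * z + m.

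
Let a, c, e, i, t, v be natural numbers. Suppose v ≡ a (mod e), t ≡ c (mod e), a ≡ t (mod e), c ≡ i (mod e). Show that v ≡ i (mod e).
v ≡ a (mod e) and a ≡ t (mod e), therefore v ≡ t (mod e). t ≡ c (mod e), so v ≡ c (mod e). c ≡ i (mod e), so v ≡ i (mod e).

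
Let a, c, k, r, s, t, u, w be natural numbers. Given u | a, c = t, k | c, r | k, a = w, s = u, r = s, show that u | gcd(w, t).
a = w and u | a, so u | w. Since r = s and r | k, s | k. Because s = u, u | k. c = t and k | c, thus k | t. u | k, so u | t. Since u | w, u | gcd(w, t).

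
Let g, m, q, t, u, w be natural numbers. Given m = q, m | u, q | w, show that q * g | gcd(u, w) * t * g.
m = q and m | u, hence q | u. Since q | w, q | gcd(u, w). Then q | gcd(u, w) * t. Then q * g | gcd(u, w) * t * g.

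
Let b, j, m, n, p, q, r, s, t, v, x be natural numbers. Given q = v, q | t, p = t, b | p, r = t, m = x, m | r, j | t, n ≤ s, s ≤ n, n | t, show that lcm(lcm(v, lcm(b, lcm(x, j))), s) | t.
q = v and q | t, hence v | t. p = t and b | p, so b | t. m = x and m | r, thus x | r. r = t, so x | t. Since j | t, lcm(x, j) | t. b | t, so lcm(b, lcm(x, j)) | t. v | t, so lcm(v, lcm(b, lcm(x, j))) | t. n ≤ s and s ≤ n, so n = s. From n | t, s | t. lcm(v, lcm(b, lcm(x, j))) | t, so lcm(lcm(v, lcm(b, lcm(x, j))), s) | t.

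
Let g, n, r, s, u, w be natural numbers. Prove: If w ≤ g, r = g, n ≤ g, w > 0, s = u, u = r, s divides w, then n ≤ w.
Because s = u and u = r, s = r. r = g, so s = g. s divides w and w > 0, hence s ≤ w. Since s = g, g ≤ w. Since w ≤ g, g = w. n ≤ g, so n ≤ w.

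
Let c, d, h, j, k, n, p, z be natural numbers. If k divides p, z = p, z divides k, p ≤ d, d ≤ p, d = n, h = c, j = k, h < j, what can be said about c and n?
c < n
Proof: Since z = p and z divides k, p divides k. k divides p, so k = p. p ≤ d and d ≤ p, hence p = d. Since k = p, k = d. Since d = n, k = n. j = k and h < j, thus h < k. h = c, so c < k. From k = n, c < n.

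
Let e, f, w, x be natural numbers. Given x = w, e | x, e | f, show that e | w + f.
Since x = w and e | x, e | w. e | f, so e | w + f.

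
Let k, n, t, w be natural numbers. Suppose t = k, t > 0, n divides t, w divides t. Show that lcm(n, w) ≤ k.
n divides t and w divides t, so lcm(n, w) divides t. From t > 0, lcm(n, w) ≤ t. Because t = k, lcm(n, w) ≤ k.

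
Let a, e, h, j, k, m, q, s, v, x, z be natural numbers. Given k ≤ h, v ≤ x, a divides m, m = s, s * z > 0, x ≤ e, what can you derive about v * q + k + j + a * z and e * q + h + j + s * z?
v * q + k + j + a * z ≤ e * q + h + j + s * z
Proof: From v ≤ x and x ≤ e, v ≤ e. By multiplying by a non-negative, v * q ≤ e * q. k ≤ h, so v * q + k ≤ e * q + h. Then v * q + k + j ≤ e * q + h + j. m = s and a divides m, so a divides s. Then a * z divides s * z. s * z > 0, so a * z ≤ s * z. v * q + k + j ≤ e * q + h + j, so v * q + k + j + a * z ≤ e * q + h + j + s * z.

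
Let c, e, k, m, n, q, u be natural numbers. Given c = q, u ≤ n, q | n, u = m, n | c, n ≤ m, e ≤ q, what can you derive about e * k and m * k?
e * k ≤ m * k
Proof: Because c = q and n | c, n | q. q | n, so q = n. u = m and u ≤ n, therefore m ≤ n. Since n ≤ m, n = m. Because q = n, q = m. From e ≤ q, e ≤ m. Then e * k ≤ m * k.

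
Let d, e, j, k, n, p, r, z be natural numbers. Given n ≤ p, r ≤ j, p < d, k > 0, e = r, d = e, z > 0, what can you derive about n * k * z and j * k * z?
n * k * z < j * k * z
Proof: d = e and e = r, therefore d = r. n ≤ p and p < d, thus n < d. Because d = r, n < r. Since r ≤ j, n < j. Because k > 0, n * k < j * k. z > 0, so n * k * z < j * k * z.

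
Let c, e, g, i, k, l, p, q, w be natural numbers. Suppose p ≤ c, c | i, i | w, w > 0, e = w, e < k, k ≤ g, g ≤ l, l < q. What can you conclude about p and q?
p < q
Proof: Since c | i and i | w, c | w. From w > 0, c ≤ w. p ≤ c, so p ≤ w. e < k and k ≤ g, thus e < g. Since e = w, w < g. g ≤ l, so w < l. Since p ≤ w, p < l. Since l < q, p < q.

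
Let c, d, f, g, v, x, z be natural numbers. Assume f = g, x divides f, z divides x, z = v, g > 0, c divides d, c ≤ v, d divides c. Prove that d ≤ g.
c divides d and d divides c, hence c = d. From f = g and x divides f, x divides g. From z divides x, z divides g. Since z = v, v divides g. From g > 0, v ≤ g. c ≤ v, so c ≤ g. From c = d, d ≤ g.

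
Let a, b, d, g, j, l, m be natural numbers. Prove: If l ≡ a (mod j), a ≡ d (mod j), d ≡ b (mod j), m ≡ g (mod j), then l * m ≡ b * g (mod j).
Because l ≡ a (mod j) and a ≡ d (mod j), l ≡ d (mod j). Because d ≡ b (mod j), l ≡ b (mod j). m ≡ g (mod j), so l * m ≡ b * g (mod j).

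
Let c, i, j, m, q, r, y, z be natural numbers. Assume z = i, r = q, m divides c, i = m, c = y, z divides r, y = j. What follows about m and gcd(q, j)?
m divides gcd(q, j)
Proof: z = i and z divides r, hence i divides r. i = m, so m divides r. Since r = q, m divides q. c = y and y = j, hence c = j. Since m divides c, m divides j. m divides q, so m divides gcd(q, j).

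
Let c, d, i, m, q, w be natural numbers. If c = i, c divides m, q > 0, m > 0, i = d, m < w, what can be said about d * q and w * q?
d * q < w * q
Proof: c = i and i = d, so c = d. Since c divides m, d divides m. From m > 0, d ≤ m. Since m < w, d < w. Since q > 0, by multiplying by a positive, d * q < w * q.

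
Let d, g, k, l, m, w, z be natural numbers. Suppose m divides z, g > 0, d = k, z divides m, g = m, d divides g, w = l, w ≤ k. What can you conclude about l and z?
l ≤ z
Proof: w = l and w ≤ k, hence l ≤ k. Because m divides z and z divides m, m = z. d divides g and g > 0, thus d ≤ g. Since g = m, d ≤ m. Since d = k, k ≤ m. Since m = z, k ≤ z. l ≤ k, so l ≤ z.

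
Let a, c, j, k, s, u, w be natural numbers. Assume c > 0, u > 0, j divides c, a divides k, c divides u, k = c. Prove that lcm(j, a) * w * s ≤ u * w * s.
k = c and a divides k, so a divides c. j divides c, so lcm(j, a) divides c. Since c > 0, lcm(j, a) ≤ c. Because c divides u and u > 0, c ≤ u. Since lcm(j, a) ≤ c, lcm(j, a) ≤ u. By multiplying by a non-negative, lcm(j, a) * w ≤ u * w. By multiplying by a non-negative, lcm(j, a) * w * s ≤ u * w * s.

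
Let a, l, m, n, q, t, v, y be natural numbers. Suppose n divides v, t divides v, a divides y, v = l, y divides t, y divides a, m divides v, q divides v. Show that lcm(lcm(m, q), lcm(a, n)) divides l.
m divides v and q divides v, therefore lcm(m, q) divides v. From y divides a and a divides y, y = a. y divides t and t divides v, therefore y divides v. From y = a, a divides v. Since n divides v, lcm(a, n) divides v. Because lcm(m, q) divides v, lcm(lcm(m, q), lcm(a, n)) divides v. Since v = l, lcm(lcm(m, q), lcm(a, n)) divides l.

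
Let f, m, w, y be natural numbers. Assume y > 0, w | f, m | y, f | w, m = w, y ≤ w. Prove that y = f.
m = w and m | y, hence w | y. Since y > 0, w ≤ y. y ≤ w, so y = w. w | f and f | w, hence w = f. Since y = w, y = f.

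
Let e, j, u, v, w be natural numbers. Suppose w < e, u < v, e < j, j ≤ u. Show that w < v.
Since w < e and e < j, w < j. j ≤ u and u < v, hence j < v. From w < j, w < v.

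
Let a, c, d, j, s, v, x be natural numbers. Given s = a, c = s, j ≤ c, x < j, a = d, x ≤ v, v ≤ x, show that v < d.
x ≤ v and v ≤ x, therefore x = v. c = s and s = a, therefore c = a. Since j ≤ c, j ≤ a. x < j, so x < a. a = d, so x < d. Since x = v, v < d.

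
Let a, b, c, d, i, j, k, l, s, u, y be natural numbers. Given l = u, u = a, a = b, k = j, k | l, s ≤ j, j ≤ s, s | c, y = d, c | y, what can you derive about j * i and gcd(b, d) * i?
j * i | gcd(b, d) * i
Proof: l = u and u = a, hence l = a. Since a = b, l = b. Since k = j and k | l, j | l. l = b, so j | b. Since s ≤ j and j ≤ s, s = j. y = d and c | y, so c | d. Since s | c, s | d. Since s = j, j | d. j | b, so j | gcd(b, d). Then j * i | gcd(b, d) * i.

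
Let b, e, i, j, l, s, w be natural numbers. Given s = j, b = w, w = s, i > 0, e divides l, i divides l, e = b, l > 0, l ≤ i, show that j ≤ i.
From w = s and s = j, w = j. e = b and b = w, hence e = w. i divides l and l > 0, therefore i ≤ l. Since l ≤ i, l = i. e divides l, so e divides i. e = w, so w divides i. i > 0, so w ≤ i. Since w = j, j ≤ i.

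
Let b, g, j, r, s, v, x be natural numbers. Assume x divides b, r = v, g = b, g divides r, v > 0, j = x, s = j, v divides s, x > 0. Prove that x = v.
Because g = b and g divides r, b divides r. r = v, so b divides v. Since x divides b, x divides v. From v > 0, x ≤ v. s = j and v divides s, hence v divides j. From j = x, v divides x. x > 0, so v ≤ x. x ≤ v, so x = v.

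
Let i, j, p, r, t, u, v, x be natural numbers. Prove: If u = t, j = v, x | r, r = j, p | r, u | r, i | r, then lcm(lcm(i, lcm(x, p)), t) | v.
Because r = j and j = v, r = v. Since x | r and p | r, lcm(x, p) | r. Since i | r, lcm(i, lcm(x, p)) | r. u = t and u | r, therefore t | r. lcm(i, lcm(x, p)) | r, so lcm(lcm(i, lcm(x, p)), t) | r. r = v, so lcm(lcm(i, lcm(x, p)), t) | v.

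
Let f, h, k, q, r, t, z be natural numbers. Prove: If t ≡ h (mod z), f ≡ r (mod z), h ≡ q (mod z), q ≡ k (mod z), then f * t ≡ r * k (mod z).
t ≡ h (mod z) and h ≡ q (mod z), thus t ≡ q (mod z). q ≡ k (mod z), so t ≡ k (mod z). f ≡ r (mod z), so f * t ≡ r * k (mod z).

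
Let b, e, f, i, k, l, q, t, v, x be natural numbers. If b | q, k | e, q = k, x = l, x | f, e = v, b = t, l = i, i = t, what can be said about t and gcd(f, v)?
t | gcd(f, v)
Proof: x = l and l = i, therefore x = i. x | f, so i | f. i = t, so t | f. q = k and b | q, therefore b | k. Because k | e, b | e. Since e = v, b | v. b = t, so t | v. From t | f, t | gcd(f, v).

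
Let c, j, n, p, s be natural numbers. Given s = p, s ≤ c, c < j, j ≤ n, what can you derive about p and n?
p < n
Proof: s = p and s ≤ c, hence p ≤ c. c < j, so p < j. Since j ≤ n, p < n.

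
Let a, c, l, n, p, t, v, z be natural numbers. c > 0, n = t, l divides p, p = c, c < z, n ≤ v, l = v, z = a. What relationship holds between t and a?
t < a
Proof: From p = c and l divides p, l divides c. l = v, so v divides c. c > 0, so v ≤ c. Since n ≤ v, n ≤ c. z = a and c < z, thus c < a. Since n ≤ c, n < a. Because n = t, t < a.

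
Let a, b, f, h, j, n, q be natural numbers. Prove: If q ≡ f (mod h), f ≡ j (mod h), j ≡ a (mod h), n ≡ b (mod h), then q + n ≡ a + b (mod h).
Since q ≡ f (mod h) and f ≡ j (mod h), q ≡ j (mod h). Since j ≡ a (mod h), q ≡ a (mod h). n ≡ b (mod h), so q + n ≡ a + b (mod h).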